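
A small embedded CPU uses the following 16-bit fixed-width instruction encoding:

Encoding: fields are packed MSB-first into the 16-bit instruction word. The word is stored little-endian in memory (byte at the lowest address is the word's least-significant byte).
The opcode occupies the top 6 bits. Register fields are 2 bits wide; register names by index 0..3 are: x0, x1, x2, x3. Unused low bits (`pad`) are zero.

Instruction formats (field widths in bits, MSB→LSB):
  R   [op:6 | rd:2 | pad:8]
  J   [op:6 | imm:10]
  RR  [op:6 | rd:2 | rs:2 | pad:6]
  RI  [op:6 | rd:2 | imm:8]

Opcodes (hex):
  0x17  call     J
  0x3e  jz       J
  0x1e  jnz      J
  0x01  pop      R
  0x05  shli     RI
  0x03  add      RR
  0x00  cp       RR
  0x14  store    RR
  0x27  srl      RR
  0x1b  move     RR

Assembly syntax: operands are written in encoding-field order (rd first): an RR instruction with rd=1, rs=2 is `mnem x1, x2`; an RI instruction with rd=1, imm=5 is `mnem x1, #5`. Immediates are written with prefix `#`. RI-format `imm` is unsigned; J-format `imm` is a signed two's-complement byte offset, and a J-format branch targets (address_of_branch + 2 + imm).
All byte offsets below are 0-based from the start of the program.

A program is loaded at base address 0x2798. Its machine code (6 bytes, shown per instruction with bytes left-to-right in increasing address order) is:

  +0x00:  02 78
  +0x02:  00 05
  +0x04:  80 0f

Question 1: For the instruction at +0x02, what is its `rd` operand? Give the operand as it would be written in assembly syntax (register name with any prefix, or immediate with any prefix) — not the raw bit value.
x1

off 0x02: read 00 05 as little → 0x0500
  op=0x0500>>10=0x1 ⇒ pop (R)
  [9:8] rd=1 = x1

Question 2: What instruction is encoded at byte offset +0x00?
jnz #2

[00] 02 78 → 0x7802
  opcode bits[15:10]=0x1e: jnz/J
  [9:0] imm=2 = #2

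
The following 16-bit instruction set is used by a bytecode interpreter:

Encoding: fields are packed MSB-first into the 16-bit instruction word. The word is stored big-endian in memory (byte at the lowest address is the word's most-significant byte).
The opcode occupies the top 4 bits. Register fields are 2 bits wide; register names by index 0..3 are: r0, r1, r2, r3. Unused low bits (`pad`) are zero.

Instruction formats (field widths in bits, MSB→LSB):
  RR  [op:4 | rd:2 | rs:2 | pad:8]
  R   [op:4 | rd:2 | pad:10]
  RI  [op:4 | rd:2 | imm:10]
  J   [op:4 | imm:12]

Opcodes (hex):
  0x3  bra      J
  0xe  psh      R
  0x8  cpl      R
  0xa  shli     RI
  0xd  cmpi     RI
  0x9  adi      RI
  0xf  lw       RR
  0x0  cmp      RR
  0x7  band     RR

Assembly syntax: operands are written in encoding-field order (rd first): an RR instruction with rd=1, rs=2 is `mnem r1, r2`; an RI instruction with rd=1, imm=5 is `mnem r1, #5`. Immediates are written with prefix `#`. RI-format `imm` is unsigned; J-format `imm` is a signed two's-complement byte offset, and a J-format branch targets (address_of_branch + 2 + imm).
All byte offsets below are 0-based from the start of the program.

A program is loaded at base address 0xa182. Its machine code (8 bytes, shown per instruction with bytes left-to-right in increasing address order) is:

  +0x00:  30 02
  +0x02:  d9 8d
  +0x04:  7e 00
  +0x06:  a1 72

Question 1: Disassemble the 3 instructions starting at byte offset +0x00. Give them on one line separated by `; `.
[00] 30 02 → 0x3002
  op=0x3002>>12=0x3 ⇒ bra (J)
  [11:0] imm=2 = #2
[02] d9 8d → 0xd98d
  op=0xd98d>>12=0xd ⇒ cmpi (RI)
  [11:10] rd=2 = r2
  [9:0] imm=397 = #397
[04] 7e 00 → 0x7e00
  op=0x7e00>>12=0x7 ⇒ band (RR)
  [11:10] rd=3 = r3
  [9:8] rs=2 = r2

bra #2; cmpi r2, #397; band r3, r2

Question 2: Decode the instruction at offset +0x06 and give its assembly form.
off 0x06: read a1 72 as big → 0xa172
  op=0xa172>>12=0xa ⇒ shli (RI)
  rd@[11:10]=0x0 ⇒ r0
  imm@[9:0]=0x172 ⇒ #370

shli r0, #370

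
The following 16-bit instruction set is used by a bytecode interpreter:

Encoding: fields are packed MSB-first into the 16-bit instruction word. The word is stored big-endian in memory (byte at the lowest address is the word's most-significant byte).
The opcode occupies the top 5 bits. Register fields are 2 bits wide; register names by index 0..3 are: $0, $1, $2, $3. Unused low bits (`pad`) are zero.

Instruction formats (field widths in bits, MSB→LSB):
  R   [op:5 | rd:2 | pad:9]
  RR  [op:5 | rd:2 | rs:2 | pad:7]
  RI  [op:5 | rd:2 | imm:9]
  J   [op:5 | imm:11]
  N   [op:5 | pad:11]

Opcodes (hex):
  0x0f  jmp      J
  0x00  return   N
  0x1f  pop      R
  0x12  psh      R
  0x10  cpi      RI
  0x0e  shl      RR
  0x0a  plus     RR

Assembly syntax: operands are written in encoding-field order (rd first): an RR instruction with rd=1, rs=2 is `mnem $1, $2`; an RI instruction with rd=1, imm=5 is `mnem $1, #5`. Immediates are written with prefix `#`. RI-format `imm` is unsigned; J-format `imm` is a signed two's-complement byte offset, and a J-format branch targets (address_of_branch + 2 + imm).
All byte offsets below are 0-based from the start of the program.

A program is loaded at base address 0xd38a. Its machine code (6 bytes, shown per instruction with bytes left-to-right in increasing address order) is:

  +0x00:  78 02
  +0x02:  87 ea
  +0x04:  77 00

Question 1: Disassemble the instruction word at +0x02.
off 0x02: read 87 ea as big → 0x87ea
  top 5b → 0x10 → cpi [RI]
  rd@[10:9]=0x3 ⇒ $3
  imm@[8:0]=0x1ea ⇒ #490

cpi $3, #490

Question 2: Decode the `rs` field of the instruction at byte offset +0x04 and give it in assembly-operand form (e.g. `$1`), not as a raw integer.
off 0x04: read 77 00 as big → 0x7700
  op=0x7700>>11=0xe ⇒ shl (RR)
  rd@[10:9]=0x3 ⇒ $3
  rs@[8:7]=0x2 ⇒ $2

$2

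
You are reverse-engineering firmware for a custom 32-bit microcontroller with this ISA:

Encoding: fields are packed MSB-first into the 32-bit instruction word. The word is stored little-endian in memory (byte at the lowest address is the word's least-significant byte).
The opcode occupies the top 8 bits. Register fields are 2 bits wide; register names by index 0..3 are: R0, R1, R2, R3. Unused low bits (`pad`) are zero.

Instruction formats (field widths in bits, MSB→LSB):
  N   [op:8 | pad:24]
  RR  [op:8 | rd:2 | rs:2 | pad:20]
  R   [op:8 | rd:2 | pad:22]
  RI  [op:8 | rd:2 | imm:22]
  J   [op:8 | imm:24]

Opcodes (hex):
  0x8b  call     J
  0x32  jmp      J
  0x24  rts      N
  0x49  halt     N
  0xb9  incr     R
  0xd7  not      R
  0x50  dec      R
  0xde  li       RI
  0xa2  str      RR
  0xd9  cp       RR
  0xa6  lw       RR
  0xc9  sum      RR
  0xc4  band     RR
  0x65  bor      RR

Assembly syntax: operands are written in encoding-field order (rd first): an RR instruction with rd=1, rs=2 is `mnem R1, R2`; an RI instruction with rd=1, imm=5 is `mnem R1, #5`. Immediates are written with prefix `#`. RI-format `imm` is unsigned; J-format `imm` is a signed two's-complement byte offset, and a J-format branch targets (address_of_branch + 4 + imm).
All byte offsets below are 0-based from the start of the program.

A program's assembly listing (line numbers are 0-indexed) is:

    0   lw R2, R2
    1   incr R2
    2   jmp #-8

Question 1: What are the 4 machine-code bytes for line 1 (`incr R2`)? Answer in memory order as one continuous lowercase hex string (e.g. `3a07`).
000080b9

L1: incr op=0xb9:8|rd=2:2|pad=0:22 ⇒ 0xb9800000 ⇒ little 00 00 80 b9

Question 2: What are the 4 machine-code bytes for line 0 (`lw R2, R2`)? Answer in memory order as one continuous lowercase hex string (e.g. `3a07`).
0. lw fields op=0xa6:8|rd=2:2|rs=2:2|pad=0:20 → word a6a00000h → 00 00 a0 a6

0000a0a6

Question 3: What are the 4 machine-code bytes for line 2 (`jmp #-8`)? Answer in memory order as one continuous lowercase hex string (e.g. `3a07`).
f8ffff32

line 2 (jmp): pack op=0x32:8|imm=-8:24 = 0x32fffff8; little→ f8 ff ff 32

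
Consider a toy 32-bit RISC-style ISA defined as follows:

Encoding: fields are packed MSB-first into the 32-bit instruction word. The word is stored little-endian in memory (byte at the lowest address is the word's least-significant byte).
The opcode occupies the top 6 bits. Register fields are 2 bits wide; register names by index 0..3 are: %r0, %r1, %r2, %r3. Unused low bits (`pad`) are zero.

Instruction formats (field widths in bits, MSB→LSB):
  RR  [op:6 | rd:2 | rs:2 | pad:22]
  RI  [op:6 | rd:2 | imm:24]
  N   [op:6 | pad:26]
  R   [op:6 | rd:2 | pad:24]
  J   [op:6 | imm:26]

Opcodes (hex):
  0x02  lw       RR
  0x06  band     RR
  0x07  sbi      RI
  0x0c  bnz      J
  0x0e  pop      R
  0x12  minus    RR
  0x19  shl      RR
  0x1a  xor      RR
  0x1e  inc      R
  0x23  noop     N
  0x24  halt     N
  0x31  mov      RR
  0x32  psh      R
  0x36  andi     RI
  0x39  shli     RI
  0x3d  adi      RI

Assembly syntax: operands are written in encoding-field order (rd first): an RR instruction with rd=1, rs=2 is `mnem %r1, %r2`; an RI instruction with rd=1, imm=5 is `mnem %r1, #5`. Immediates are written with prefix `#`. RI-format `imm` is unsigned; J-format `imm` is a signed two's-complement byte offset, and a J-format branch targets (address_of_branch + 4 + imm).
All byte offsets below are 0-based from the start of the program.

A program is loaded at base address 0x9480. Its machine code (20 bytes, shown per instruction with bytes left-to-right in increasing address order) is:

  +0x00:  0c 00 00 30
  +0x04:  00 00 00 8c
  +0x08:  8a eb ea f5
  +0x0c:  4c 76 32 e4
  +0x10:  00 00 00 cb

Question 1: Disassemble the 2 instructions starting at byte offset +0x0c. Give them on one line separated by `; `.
off 0x0c: read 4c 76 32 e4 as little → 0xe432764c
  top 6b → 0x39 → shli [RI]
  rd@[25:24]=0x0 ⇒ %r0
  imm@[23:0]=0x32764c ⇒ #3307084
off 0x10: read 00 00 00 cb as little → 0xcb000000
  top 6b → 0x32 → psh [R]
  rd@[25:24]=0x3 ⇒ %r3

shli %r0, #3307084; psh %r3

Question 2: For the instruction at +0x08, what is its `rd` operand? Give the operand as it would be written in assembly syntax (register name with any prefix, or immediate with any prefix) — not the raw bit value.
%r1

@+08  little-endian(8a eb ea f5) = 0xf5eaeb8a
  opcode bits[31:26]=0x3d: adi/RI
  rd@[25:24]=0x1 ⇒ %r1
  imm@[23:0]=0xeaeb8a ⇒ #15395722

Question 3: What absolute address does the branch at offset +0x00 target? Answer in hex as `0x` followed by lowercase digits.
0x9490

off 0x00: read 0c 00 00 30 as little → 0x3000000c
  opcode bits[31:26]=0xc: bnz/J
  imm@[25:0]=0xc ⇒ #12
  target = base 0x9480 + off 0x00 + 4 + imm 12 = 0x9490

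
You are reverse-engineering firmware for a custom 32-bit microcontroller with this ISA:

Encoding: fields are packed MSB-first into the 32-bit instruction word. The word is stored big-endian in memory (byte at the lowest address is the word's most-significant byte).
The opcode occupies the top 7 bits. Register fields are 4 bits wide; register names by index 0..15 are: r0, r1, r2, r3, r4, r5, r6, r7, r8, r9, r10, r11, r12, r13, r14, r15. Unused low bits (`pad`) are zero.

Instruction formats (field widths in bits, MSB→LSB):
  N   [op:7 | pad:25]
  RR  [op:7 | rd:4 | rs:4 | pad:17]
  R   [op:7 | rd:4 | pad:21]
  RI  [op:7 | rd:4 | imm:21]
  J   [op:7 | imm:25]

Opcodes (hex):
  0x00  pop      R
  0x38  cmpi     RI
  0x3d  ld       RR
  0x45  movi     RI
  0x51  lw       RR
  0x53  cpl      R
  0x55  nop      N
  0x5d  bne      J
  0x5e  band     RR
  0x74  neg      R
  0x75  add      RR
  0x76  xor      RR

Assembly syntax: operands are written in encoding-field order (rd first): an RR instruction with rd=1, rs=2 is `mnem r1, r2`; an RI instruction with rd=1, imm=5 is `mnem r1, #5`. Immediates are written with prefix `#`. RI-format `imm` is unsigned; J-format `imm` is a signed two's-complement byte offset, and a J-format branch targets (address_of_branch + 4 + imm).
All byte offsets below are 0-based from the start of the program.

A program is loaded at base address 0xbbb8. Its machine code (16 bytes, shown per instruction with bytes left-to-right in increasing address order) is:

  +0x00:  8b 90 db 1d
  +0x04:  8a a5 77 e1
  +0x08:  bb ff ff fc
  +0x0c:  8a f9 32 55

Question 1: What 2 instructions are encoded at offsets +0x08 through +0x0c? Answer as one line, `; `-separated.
@+08  big-endian(bb ff ff fc) = 0xbbfffffc
  op=0xbbfffffc>>25=0x5d ⇒ bne (J)
  imm: (w>>0)&0x1ffffff=0x1fffffc (s25→-4) → #-4
@+0c  big-endian(8a f9 32 55) = 0x8af93255
  op=0x8af93255>>25=0x45 ⇒ movi (RI)
  rd: (w>>21)&0xf=0x7 → r7
  imm: (w>>0)&0x1fffff=0x193255 → #1651285

bne #-4; movi r7, #1651285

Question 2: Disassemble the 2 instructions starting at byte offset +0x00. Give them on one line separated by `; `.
@+00  big-endian(8b 90 db 1d) = 0x8b90db1d
  top 7b → 0x45 → movi [RI]
  [24:21] rd=12 = r12
  [20:0] imm=1104669 = #1104669
@+04  big-endian(8a a5 77 e1) = 0x8aa577e1
  top 7b → 0x45 → movi [RI]
  [24:21] rd=5 = r5
  [20:0] imm=358369 = #358369

movi r12, #1104669; movi r5, #358369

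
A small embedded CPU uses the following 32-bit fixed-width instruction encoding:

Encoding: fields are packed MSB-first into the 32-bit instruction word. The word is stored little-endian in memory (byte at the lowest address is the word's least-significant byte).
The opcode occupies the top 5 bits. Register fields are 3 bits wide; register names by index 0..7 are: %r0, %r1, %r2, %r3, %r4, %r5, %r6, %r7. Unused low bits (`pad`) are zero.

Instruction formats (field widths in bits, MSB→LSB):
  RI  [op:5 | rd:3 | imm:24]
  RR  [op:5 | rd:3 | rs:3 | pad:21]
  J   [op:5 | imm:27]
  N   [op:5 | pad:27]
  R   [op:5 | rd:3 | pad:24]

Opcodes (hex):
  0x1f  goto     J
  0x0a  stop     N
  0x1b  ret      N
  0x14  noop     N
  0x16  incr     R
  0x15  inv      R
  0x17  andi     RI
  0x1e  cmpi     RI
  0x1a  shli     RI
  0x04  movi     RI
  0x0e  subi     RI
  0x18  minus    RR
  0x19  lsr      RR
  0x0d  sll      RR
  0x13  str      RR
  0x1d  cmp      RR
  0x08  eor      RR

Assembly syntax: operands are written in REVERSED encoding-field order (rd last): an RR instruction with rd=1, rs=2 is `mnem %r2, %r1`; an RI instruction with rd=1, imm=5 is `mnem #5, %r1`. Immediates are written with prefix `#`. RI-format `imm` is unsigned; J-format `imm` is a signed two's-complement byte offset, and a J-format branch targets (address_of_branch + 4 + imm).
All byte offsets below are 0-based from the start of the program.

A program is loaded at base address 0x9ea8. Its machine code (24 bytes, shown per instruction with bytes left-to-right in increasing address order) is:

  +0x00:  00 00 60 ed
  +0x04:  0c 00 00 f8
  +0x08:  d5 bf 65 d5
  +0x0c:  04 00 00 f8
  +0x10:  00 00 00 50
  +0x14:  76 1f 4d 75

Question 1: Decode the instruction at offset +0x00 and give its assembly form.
off 0x00: read 00 00 60 ed as little → 0xed600000
  opcode bits[31:27]=0x1d: cmp/RR
  rd: (w>>24)&0x7=0x5 → %r5
  rs: (w>>21)&0x7=0x3 → %r3

cmp %r3, %r5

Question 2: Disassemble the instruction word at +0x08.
[08] d5 bf 65 d5 → 0xd565bfd5
  opcode bits[31:27]=0x1a: shli/RI
  [26:24] rd=5 = %r5
  [23:0] imm=6668245 = #6668245

shli #6668245, %r5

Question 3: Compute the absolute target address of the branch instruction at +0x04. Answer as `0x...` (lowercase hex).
off 0x04: read 0c 00 00 f8 as little → 0xf800000c
  opcode bits[31:27]=0x1f: goto/J
  imm: (w>>0)&0x7ffffff=0xc → #12
  target = base 0x9ea8 + off 0x04 + 4 + imm 12 = 0x9ebc

0x9ebc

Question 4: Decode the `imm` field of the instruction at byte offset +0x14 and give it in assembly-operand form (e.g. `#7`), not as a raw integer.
[14] 76 1f 4d 75 → 0x754d1f76
  op=0x754d1f76>>27=0xe ⇒ subi (RI)
  rd: (w>>24)&0x7=0x5 → %r5
  imm: (w>>0)&0xffffff=0x4d1f76 → #5054326

#5054326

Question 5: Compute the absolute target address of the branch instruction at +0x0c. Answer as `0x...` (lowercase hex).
off 0x0c: read 04 00 00 f8 as little → 0xf8000004
  op=0xf8000004>>27=0x1f ⇒ goto (J)
  [26:0] imm=4 = #4
  target = base 0x9ea8 + off 0x0c + 4 + imm 4 = 0x9ebc

0x9ebc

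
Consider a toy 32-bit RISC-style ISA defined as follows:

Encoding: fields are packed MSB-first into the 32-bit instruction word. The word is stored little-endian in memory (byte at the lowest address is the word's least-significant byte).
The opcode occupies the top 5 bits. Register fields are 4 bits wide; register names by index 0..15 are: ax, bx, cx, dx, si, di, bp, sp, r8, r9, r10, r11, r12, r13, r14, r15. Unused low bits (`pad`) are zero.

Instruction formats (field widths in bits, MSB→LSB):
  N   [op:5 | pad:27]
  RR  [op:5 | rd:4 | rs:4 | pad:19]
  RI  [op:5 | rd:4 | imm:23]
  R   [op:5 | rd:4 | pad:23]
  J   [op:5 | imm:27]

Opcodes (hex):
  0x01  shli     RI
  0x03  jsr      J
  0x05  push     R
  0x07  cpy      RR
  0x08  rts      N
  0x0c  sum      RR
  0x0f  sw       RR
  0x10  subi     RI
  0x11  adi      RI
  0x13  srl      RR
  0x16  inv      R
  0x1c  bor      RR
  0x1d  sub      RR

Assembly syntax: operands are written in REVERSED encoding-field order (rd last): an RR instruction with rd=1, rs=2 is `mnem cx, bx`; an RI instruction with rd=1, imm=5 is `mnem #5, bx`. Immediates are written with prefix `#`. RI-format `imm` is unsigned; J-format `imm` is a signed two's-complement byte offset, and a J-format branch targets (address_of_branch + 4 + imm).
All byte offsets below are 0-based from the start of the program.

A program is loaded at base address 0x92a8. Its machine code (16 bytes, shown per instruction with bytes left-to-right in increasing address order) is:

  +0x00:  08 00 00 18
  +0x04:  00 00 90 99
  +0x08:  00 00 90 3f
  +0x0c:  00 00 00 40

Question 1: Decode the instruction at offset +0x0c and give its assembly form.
@+0c  little-endian(00 00 00 40) = 0x40000000
  opcode bits[31:27]=0x8: rts/N

rts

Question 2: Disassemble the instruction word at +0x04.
[04] 00 00 90 99 → 0x99900000
  top 5b → 0x13 → srl [RR]
  [26:23] rd=3 = dx
  [22:19] rs=2 = cx

srl cx, dx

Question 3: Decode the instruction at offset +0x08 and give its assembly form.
[08] 00 00 90 3f → 0x3f900000
  op=0x3f900000>>27=0x7 ⇒ cpy (RR)
  rd@[26:23]=0xf ⇒ r15
  rs@[22:19]=0x2 ⇒ cx

cpy cx, r15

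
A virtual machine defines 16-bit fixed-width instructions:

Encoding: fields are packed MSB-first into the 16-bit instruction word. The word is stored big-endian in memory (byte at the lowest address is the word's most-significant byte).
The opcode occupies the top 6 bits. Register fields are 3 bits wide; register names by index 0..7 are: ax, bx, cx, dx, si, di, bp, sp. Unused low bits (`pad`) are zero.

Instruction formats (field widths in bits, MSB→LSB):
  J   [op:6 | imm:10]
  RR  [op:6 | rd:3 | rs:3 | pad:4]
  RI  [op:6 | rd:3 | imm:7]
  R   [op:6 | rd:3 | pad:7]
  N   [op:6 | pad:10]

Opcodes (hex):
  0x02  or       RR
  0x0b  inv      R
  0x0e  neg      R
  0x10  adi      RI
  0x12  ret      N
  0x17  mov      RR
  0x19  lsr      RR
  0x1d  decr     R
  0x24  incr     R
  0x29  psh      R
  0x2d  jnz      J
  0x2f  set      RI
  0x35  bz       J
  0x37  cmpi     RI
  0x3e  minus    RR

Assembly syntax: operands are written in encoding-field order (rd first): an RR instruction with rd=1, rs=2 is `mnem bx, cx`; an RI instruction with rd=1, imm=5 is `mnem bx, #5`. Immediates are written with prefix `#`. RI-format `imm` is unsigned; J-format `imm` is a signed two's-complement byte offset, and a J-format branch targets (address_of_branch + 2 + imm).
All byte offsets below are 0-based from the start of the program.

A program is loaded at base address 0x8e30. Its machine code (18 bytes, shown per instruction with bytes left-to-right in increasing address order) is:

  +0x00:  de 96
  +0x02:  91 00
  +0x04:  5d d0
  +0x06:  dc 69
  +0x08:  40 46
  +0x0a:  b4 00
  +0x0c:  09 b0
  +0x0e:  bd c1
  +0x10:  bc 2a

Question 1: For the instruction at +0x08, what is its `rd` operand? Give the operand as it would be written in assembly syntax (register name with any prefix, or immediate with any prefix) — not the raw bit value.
+0x08: 40 46 ⇒ word 0x4046 (big)
  op=0x4046>>10=0x10 ⇒ adi (RI)
  [9:7] rd=0 = ax
  [6:0] imm=70 = #70

ax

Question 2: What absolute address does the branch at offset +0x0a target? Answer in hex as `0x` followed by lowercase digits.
0x8e3c

[0a] b4 00 → 0xb400
  op=0xb400>>10=0x2d ⇒ jnz (J)
  imm: (w>>0)&0x3ff=0x0 → #0
  target = base 0x8e30 + off 0x0a + 2 + imm 0 = 0x8e3c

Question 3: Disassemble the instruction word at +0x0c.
or dx, dx

+0x0c: 09 b0 ⇒ word 0x09b0 (big)
  op=0x09b0>>10=0x2 ⇒ or (RR)
  [9:7] rd=3 = dx
  [6:4] rs=3 = dx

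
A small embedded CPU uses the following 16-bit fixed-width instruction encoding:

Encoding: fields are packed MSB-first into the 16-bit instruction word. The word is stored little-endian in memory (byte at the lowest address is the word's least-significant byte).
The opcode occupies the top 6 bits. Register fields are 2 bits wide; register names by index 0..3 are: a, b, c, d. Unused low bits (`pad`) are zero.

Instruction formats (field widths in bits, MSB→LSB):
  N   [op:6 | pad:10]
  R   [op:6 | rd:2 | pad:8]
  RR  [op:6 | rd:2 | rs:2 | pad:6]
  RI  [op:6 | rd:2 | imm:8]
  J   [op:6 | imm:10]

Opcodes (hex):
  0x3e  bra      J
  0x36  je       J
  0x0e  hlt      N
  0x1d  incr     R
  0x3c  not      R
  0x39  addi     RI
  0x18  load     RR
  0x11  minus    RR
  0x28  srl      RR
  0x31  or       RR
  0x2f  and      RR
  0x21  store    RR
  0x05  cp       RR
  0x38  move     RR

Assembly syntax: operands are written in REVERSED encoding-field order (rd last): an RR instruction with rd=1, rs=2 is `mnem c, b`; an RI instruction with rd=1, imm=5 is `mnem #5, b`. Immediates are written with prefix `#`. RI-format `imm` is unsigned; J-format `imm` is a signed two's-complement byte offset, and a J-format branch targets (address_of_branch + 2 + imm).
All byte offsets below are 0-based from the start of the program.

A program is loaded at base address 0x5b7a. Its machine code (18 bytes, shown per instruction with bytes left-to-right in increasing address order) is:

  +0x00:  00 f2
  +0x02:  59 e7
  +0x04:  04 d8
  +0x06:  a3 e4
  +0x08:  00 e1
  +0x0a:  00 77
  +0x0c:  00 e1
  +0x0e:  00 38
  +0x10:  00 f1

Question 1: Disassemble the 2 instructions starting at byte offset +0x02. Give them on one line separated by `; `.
addi #89, d; je #4

off 0x02: read 59 e7 as little → 0xe759
  op=0xe759>>10=0x39 ⇒ addi (RI)
  [9:8] rd=3 = d
  [7:0] imm=89 = #89
off 0x04: read 04 d8 as little → 0xd804
  op=0xd804>>10=0x36 ⇒ je (J)
  [9:0] imm=4 = #4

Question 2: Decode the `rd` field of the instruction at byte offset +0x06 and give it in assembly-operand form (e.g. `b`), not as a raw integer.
off 0x06: read a3 e4 as little → 0xe4a3
  top 6b → 0x39 → addi [RI]
  rd: (w>>8)&0x3=0x0 → a
  imm: (w>>0)&0xff=0xa3 → #163

a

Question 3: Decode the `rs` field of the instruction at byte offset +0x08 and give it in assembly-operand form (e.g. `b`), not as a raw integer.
a

@+08  little-endian(00 e1) = 0xe100
  op=0xe100>>10=0x38 ⇒ move (RR)
  rd@[9:8]=0x1 ⇒ b
  rs@[7:6]=0x0 ⇒ a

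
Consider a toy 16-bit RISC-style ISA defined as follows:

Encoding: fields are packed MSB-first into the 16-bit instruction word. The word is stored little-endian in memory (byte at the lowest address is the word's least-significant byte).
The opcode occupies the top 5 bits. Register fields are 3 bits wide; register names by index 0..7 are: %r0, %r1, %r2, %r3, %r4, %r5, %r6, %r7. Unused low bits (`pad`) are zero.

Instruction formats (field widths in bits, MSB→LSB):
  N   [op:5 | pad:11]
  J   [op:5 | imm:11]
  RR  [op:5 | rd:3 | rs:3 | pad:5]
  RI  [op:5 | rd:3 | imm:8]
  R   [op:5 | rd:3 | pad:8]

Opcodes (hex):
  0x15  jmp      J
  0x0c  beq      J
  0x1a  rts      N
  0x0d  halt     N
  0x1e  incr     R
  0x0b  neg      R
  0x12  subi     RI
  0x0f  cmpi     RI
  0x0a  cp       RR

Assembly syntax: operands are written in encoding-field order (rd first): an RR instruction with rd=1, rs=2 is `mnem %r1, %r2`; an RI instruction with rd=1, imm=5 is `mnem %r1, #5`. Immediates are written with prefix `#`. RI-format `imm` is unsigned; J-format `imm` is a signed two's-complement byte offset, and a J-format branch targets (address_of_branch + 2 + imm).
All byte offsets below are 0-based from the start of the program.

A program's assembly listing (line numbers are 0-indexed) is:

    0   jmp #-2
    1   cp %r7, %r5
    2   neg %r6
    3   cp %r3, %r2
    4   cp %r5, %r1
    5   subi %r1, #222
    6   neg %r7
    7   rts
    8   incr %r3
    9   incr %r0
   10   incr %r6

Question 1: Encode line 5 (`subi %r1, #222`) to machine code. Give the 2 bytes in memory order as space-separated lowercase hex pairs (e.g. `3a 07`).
de 91

L5: subi op=0x12:5|rd=1:3|imm=222:8 ⇒ 0x91de ⇒ little de 91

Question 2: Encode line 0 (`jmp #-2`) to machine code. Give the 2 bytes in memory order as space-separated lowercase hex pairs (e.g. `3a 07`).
fe af

0. jmp fields op=0x15:5|imm=-2:11 → word affeh → fe af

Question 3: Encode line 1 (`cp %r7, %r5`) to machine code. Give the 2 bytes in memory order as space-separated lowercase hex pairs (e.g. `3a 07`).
L1: cp op=0xa:5|rd=7:3|rs=5:3|pad=0:5 ⇒ 0x57a0 ⇒ little a0 57

a0 57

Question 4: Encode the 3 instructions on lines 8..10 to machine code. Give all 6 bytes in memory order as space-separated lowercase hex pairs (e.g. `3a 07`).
00 f3 00 f0 00 f6

8. incr fields op=0x1e:5|rd=3:3|pad=0:8 → word f300h → 00 f3
9. incr fields op=0x1e:5|rd=0:3|pad=0:8 → word f000h → 00 f0
10. incr fields op=0x1e:5|rd=6:3|pad=0:8 → word f600h → 00 f6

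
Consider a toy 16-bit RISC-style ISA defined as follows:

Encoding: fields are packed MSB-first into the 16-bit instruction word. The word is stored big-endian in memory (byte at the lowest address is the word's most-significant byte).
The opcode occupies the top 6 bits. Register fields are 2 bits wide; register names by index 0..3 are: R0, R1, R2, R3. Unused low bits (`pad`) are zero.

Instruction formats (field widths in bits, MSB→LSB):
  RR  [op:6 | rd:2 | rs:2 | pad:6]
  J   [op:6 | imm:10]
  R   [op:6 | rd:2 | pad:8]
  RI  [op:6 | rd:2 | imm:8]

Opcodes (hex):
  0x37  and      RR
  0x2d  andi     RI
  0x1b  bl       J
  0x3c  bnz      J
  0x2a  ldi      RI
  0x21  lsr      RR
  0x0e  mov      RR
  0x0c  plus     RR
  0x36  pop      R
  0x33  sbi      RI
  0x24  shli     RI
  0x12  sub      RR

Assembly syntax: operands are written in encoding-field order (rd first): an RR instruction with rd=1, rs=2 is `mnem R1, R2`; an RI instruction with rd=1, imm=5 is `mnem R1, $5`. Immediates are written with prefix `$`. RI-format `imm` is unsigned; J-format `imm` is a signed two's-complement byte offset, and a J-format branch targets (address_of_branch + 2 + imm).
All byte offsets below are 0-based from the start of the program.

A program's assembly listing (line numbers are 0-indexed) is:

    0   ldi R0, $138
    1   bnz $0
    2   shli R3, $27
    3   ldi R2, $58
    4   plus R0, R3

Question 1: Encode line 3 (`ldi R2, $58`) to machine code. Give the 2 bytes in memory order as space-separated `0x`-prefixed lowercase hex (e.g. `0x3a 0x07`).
0xaa 0x3a

line 3 (ldi): pack op=0x2a:6|rd=2:2|imm=58:8 = 0xaa3a; big→ aa 3a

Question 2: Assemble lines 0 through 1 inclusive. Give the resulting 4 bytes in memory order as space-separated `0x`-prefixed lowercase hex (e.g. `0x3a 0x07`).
0xa8 0x8a 0xf0 0x00

L0: ldi op=0x2a:6|rd=0:2|imm=138:8 ⇒ 0xa88a ⇒ big a8 8a
L1: bnz op=0x3c:6|imm=0:10 ⇒ 0xf000 ⇒ big f0 00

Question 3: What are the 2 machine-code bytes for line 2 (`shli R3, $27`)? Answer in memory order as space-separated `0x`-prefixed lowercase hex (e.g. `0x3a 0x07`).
L2: shli op=0x24:6|rd=3:2|imm=27:8 ⇒ 0x931b ⇒ big 93 1b

0x93 0x1b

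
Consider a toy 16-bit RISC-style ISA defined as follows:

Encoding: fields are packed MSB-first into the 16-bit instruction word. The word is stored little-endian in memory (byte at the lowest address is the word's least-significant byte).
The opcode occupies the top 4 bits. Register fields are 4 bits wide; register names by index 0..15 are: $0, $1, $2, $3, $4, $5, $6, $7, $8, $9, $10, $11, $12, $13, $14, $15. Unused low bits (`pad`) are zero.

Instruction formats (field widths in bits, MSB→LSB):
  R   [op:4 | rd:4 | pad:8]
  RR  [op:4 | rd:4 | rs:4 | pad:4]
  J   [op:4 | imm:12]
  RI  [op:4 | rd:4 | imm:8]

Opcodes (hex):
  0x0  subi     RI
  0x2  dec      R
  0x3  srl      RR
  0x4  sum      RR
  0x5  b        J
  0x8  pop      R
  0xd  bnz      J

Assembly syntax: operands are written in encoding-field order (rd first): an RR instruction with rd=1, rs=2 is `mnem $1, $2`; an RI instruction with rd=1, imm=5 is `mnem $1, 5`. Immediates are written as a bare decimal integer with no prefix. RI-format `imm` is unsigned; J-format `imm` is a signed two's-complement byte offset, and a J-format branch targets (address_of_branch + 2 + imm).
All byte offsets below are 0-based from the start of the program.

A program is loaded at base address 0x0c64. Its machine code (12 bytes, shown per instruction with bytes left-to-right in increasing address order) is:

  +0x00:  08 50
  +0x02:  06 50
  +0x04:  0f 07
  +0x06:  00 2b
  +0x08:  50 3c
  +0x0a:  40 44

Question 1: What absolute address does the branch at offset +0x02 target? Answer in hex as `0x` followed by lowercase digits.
[02] 06 50 → 0x5006
  opcode bits[15:12]=0x5: b/J
  imm@[11:0]=0x6 ⇒ 6
  target = base 0x0c64 + off 0x02 + 2 + imm 6 = 0x0c6e

0x0c6e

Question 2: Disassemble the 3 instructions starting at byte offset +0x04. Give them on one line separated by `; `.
@+04  little-endian(0f 07) = 0x070f
  opcode bits[15:12]=0x0: subi/RI
  rd@[11:8]=0x7 ⇒ $7
  imm@[7:0]=0xf ⇒ 15
@+06  little-endian(00 2b) = 0x2b00
  opcode bits[15:12]=0x2: dec/R
  rd@[11:8]=0xb ⇒ $11
@+08  little-endian(50 3c) = 0x3c50
  opcode bits[15:12]=0x3: srl/RR
  rd@[11:8]=0xc ⇒ $12
  rs@[7:4]=0x5 ⇒ $5

subi $7, 15; dec $11; srl $12, $5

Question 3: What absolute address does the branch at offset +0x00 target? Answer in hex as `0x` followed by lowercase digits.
0x0c6e

+0x00: 08 50 ⇒ word 0x5008 (little)
  op=0x5008>>12=0x5 ⇒ b (J)
  [11:0] imm=8 = 8
  target = base 0x0c64 + off 0x00 + 2 + imm 8 = 0x0c6e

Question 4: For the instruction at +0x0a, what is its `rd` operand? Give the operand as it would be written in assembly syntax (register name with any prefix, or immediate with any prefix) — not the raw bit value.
@+0a  little-endian(40 44) = 0x4440
  top 4b → 0x4 → sum [RR]
  [11:8] rd=4 = $4
  [7:4] rs=4 = $4

$4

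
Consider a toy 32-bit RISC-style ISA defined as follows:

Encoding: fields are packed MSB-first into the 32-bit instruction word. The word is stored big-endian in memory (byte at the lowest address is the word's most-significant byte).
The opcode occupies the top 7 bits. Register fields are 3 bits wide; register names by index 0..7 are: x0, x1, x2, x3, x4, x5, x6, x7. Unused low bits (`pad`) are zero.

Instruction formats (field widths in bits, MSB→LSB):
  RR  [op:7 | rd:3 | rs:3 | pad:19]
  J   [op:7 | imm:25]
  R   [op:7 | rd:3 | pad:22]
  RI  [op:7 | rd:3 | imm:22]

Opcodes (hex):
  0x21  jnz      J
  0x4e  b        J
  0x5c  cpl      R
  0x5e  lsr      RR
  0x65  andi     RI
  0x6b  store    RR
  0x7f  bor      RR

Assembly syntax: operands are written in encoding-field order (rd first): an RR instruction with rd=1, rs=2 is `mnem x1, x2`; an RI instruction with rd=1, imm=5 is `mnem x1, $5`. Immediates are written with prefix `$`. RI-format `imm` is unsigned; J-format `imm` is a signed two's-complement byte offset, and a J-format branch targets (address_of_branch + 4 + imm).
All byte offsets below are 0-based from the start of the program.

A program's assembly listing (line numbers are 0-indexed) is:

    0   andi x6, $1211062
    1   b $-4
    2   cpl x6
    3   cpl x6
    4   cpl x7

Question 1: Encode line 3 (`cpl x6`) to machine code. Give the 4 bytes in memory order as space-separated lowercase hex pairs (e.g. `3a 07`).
b9 80 00 00

3. cpl fields op=0x5c:7|rd=6:3|pad=0:22 → word b9800000h → b9 80 00 00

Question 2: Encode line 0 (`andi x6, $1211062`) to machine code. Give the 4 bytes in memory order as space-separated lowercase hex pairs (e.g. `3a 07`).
line 0 (andi): pack op=0x65:7|rd=6:3|imm=1211062:22 = 0xcb927ab6; big→ cb 92 7a b6

cb 92 7a b6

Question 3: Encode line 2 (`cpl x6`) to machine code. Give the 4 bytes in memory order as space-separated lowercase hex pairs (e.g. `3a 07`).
b9 80 00 00

line 2 (cpl): pack op=0x5c:7|rd=6:3|pad=0:22 = 0xb9800000; big→ b9 80 00 00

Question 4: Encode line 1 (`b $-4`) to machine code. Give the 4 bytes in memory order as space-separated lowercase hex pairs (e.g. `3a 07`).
line 1 (b): pack op=0x4e:7|imm=-4:25 = 0x9dfffffc; big→ 9d ff ff fc

9d ff ff fc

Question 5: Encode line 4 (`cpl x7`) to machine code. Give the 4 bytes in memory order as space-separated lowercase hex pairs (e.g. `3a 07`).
L4: cpl op=0x5c:7|rd=7:3|pad=0:22 ⇒ 0xb9c00000 ⇒ big b9 c0 00 00

b9 c0 00 00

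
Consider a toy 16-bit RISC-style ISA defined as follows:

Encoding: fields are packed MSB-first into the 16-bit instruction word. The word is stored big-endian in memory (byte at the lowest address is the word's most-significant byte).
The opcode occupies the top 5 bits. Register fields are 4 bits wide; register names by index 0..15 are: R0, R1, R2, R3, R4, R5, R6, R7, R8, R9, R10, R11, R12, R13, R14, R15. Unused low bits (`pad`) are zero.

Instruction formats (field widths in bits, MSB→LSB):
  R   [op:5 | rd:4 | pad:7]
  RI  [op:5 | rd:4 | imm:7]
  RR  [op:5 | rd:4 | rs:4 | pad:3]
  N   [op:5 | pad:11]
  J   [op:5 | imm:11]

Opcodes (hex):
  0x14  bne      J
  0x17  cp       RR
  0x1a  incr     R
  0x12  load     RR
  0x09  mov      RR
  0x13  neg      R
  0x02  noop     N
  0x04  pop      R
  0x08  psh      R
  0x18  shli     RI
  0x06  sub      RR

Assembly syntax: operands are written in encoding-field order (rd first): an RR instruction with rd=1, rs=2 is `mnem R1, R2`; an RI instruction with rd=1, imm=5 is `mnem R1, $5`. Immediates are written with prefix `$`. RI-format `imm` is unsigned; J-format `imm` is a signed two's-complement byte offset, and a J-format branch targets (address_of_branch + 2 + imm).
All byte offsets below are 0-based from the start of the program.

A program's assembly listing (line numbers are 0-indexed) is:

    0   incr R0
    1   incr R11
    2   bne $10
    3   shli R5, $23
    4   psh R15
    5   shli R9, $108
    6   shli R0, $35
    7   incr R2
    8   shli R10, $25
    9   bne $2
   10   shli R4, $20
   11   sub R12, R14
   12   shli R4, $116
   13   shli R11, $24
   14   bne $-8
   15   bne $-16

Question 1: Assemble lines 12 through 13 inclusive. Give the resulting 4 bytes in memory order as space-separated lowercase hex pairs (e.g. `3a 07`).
c2 74 c5 98

12. shli fields op=0x18:5|rd=4:4|imm=116:7 → word c274h → c2 74
13. shli fields op=0x18:5|rd=11:4|imm=24:7 → word c598h → c5 98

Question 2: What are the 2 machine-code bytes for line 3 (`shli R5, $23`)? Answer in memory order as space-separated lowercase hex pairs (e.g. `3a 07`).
c2 97

3. shli fields op=0x18:5|rd=5:4|imm=23:7 → word c297h → c2 97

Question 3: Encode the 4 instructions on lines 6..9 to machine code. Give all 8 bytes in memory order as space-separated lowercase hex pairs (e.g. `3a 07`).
c0 23 d1 00 c5 19 a0 02

line 6 (shli): pack op=0x18:5|rd=0:4|imm=35:7 = 0xc023; big→ c0 23
line 7 (incr): pack op=0x1a:5|rd=2:4|pad=0:7 = 0xd100; big→ d1 00
line 8 (shli): pack op=0x18:5|rd=10:4|imm=25:7 = 0xc519; big→ c5 19
line 9 (bne): pack op=0x14:5|imm=2:11 = 0xa002; big→ a0 02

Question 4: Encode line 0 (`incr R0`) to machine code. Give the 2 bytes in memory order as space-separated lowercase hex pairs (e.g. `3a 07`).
0. incr fields op=0x1a:5|rd=0:4|pad=0:7 → word d000h → d0 00

d0 00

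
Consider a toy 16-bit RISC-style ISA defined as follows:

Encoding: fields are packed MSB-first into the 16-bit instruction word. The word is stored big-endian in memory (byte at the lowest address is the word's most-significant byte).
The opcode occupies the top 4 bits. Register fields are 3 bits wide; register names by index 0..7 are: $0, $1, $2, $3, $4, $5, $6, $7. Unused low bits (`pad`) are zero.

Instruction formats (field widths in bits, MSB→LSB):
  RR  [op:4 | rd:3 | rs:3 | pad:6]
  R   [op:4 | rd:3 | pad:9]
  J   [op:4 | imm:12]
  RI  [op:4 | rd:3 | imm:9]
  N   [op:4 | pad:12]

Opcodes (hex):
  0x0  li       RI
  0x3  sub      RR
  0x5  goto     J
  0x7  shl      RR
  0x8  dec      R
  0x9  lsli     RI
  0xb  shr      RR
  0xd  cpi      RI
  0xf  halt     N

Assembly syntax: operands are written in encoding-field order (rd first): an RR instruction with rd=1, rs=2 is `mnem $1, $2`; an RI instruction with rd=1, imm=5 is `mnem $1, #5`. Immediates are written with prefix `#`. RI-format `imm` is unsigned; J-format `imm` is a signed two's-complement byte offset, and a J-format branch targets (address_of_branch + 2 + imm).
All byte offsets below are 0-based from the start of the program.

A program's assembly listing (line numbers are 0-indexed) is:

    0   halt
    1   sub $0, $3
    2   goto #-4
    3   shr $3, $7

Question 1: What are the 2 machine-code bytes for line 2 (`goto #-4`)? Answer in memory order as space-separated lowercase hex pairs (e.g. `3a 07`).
5f fc

line 2 (goto): pack op=0x5:4|imm=-4:12 = 0x5ffc; big→ 5f fc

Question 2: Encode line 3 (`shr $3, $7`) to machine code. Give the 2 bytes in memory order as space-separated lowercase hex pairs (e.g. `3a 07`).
line 3 (shr): pack op=0xb:4|rd=3:3|rs=7:3|pad=0:6 = 0xb7c0; big→ b7 c0

b7 c0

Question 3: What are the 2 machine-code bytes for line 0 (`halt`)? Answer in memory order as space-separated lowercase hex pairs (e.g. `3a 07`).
L0: halt op=0xf:4|pad=0:12 ⇒ 0xf000 ⇒ big f0 00

f0 00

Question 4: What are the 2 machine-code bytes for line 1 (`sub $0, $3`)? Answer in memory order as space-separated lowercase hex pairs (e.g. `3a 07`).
line 1 (sub): pack op=0x3:4|rd=0:3|rs=3:3|pad=0:6 = 0x30c0; big→ 30 c0

30 c0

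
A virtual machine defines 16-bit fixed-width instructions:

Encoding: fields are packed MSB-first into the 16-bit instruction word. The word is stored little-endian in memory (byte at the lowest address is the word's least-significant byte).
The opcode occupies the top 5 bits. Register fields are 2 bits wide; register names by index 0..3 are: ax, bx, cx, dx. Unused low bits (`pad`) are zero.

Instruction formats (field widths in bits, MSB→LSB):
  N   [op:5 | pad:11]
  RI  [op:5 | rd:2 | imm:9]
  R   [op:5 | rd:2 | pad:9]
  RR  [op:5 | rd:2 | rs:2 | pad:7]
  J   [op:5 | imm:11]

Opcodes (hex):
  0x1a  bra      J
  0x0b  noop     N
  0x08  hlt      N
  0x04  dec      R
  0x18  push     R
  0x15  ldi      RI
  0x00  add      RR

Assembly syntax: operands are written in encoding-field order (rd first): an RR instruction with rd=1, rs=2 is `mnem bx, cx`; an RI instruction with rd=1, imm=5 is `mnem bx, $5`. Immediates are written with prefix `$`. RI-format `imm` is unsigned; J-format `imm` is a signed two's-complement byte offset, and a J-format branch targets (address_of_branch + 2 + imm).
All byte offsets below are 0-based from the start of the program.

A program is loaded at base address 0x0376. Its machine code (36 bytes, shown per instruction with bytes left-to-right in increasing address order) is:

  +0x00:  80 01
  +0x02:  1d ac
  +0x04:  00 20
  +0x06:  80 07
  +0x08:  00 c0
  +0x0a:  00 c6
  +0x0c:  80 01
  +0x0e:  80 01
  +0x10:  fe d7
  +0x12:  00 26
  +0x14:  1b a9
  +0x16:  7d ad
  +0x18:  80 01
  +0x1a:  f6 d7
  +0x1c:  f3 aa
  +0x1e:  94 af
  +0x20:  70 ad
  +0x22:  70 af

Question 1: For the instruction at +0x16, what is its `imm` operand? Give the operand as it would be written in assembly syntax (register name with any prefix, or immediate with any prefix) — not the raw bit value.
+0x16: 7d ad ⇒ word 0xad7d (little)
  op=0xad7d>>11=0x15 ⇒ ldi (RI)
  rd: (w>>9)&0x3=0x2 → cx
  imm: (w>>0)&0x1ff=0x17d → $381

$381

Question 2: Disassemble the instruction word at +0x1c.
@+1c  little-endian(f3 aa) = 0xaaf3
  top 5b → 0x15 → ldi [RI]
  rd: (w>>9)&0x3=0x1 → bx
  imm: (w>>0)&0x1ff=0xf3 → $243

ldi bx, $243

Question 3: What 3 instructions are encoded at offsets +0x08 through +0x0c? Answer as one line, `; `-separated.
push ax; push dx; add ax, dx

@+08  little-endian(00 c0) = 0xc000
  top 5b → 0x18 → push [R]
  [10:9] rd=0 = ax
@+0a  little-endian(00 c6) = 0xc600
  top 5b → 0x18 → push [R]
  [10:9] rd=3 = dx
@+0c  little-endian(80 01) = 0x0180
  top 5b → 0x0 → add [RR]
  [10:9] rd=0 = ax
  [8:7] rs=3 = dx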